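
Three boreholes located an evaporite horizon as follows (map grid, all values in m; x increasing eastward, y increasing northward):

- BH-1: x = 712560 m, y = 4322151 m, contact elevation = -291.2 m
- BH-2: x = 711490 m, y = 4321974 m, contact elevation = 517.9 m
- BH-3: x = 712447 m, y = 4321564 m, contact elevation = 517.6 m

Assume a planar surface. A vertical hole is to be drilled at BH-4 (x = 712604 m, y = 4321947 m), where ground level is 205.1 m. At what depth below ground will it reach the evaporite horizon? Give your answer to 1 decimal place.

Two edge vectors: BH-1→BH-2 = (-1070, -177, 809.1), BH-1→BH-3 = (-113, -587, 808.8).
Normal n = (BH-1→BH-2) × (BH-1→BH-3) = (331784.1, 773987.7, 608089).
So ∂z/∂x = −n_x/n_z = −0.545617665 and ∂z/∂y = −n_y/n_z = −1.272819768.
Intercept c from BH-1: -291.2 + 388785.32 + 5501319.23 = 5889813.36.
At (712604, 4321947): z_contact = −388809.33 − 5501059.58 + 5889813.36 = -55.55 m.
Depth below ground = 205.1 − (-55.55) = 260.7 m.

260.7 m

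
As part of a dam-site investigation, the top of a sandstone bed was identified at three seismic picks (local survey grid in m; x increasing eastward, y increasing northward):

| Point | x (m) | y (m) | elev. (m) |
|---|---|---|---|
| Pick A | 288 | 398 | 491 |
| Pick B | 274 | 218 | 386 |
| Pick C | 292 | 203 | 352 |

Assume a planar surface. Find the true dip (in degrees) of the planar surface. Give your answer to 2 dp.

Let the plane be z = a·x + b·y + c.
Pick B−Pick A: −14a − 180b = −105;  Pick C−Pick A: 4a − 195b = −139.
Solving gives a = −1.31739, b = 0.68580.
Gradient magnitude |∇z| = √(a² + b²) = √(1.73552 + 0.47032) = 1.48521.
True dip = arctan(1.48521) = 56.05°, dipping toward ESE (azimuth ≈ 118°).

56.05°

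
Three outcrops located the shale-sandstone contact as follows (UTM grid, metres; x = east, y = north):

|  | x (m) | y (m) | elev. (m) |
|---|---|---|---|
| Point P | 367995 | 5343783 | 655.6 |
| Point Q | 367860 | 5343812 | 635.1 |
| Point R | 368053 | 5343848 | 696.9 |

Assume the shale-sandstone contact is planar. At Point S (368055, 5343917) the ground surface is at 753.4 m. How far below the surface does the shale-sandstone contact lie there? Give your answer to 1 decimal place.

Let the plane be z = a·x + b·y + c.
Point Q−Point P: −135a + 29b = −20.5;  Point R−Point P: 58a + 65b = 41.3.
Solving gives a = 0.241962322, b = 0.419479774.
Then c = 655.6 − a·367995 − b·5343783 = −2329994.21.
At (368055, 5343917): z_contact = 89055.44 + 2241665.10 − 2329994.21 = 726.33 m.
Depth below ground = 753.4 − 726.33 = 27.1 m.

27.1 m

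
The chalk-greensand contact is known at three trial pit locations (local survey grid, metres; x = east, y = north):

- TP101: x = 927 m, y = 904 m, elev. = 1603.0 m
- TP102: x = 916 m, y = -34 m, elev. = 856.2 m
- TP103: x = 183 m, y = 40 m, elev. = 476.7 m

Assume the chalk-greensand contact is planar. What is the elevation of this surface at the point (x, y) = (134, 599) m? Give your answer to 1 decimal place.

Two edge vectors: TP101→TP102 = (-11, -938, -746.8), TP101→TP103 = (-744, -864, -1126.3).
Normal n = (TP101→TP102) × (TP101→TP103) = (411234.2, 543229.9, -688368).
So ∂z/∂x = −n_x/n_z = 0.59740 and ∂z/∂y = −n_y/n_z = 0.78916.
Intercept c from TP101: 1603 − 553.79 − 713.40 = 335.81.
At (134, 599): z = 80.1 + 472.7 + 335.81 = 888.6 m.

888.6 m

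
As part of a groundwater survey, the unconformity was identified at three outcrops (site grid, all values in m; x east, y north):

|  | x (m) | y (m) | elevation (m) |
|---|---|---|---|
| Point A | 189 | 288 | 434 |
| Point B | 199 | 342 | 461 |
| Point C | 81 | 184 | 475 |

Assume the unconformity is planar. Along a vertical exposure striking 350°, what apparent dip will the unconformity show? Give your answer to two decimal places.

40.88°

Let the plane be z = a·x + b·y + c.
Point B−Point A: 10a + 54b = 27;  Point C−Point A: −108a − 104b = 41.
Solving gives a = −1.04800, b = 0.69407.
Unit vector along 350° is (sin 350°, cos 350°) = (-0.1736, 0.9848).
Slope in that direction = a·(-0.1736) + b·(0.9848) = 0.86551.
Apparent dip = arctan|0.86551| = 40.88° (true dip is 51.5°, so apparent ≤ true as expected).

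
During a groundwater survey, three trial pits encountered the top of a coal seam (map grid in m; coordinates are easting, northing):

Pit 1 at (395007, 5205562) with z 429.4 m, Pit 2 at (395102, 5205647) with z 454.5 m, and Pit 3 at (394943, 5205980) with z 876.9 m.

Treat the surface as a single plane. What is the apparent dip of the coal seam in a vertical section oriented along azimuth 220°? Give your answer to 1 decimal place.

Let the plane be z = a·easting + b·northing + c.
Pit 2−Pit 1: 95a + 85b = 25.1;  Pit 3−Pit 1: −64a + 418b = 447.5.
Solving gives a = −0.61009, b = 0.97716.
Unit vector along 220° is (sin 220°, cos 220°) = (-0.6428, -0.7660).
Slope in that direction = a·(-0.6428) + b·(-0.7660) = −0.35639.
Apparent dip = arctan|0.35639| = 19.6° (true dip is 49.0°, so apparent ≤ true as expected).

19.6°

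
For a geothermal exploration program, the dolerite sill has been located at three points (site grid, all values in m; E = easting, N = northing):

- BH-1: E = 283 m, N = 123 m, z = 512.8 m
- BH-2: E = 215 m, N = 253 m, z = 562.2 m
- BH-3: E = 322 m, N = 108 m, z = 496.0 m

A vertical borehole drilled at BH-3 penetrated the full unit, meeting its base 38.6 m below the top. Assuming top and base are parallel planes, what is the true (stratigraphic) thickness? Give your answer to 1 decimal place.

Two edge vectors: BH-1→BH-2 = (-68, 130, 49.4), BH-1→BH-3 = (39, -15, -16.8).
Normal n = (BH-1→BH-2) × (BH-1→BH-3) = (-1443, 784.2, -4050).
So ∂z/∂E = −n_x/n_z = −0.35630 and ∂z/∂N = −n_y/n_z = 0.19363.
|∇z| = √(a²+b²) = 0.40551, so dip δ = arctan(0.40551) = 22.07°.
True thickness = vertical thickness × cos δ = 38.6 × cos 22.07° = 35.8 m.

35.8 m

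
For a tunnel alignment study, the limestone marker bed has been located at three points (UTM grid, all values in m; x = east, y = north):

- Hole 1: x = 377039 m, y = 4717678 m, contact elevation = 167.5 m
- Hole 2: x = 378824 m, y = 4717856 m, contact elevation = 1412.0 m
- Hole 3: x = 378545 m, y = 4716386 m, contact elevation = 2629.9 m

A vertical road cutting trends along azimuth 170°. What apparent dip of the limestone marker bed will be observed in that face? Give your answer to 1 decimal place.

47.8°

Let the plane be z = a·x + b·y + c.
Hole 2−Hole 1: 1785a + 178b = 1244.5;  Hole 3−Hole 1: 1506a − 1292b = 2462.4.
Solving gives a = 0.79486, b = −0.97936.
Unit vector along 170° is (sin 170°, cos 170°) = (0.1736, -0.9848).
Slope in that direction = a·(0.1736) + b·(-0.9848) = 1.10251.
Apparent dip = arctan|1.10251| = 47.8° (true dip is 51.6°, so apparent ≤ true as expected).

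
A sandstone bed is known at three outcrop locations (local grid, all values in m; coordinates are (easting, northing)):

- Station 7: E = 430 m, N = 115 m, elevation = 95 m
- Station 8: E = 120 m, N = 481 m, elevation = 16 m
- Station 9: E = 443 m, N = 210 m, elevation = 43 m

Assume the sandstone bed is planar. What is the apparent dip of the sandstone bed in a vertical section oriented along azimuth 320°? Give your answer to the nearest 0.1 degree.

9.5°

Let the plane be z = a·E + b·N + c.
Station 8−Station 7: −310a + 366b = −79;  Station 9−Station 7: 13a + 95b = −52.
Solving gives a = −0.33697, b = −0.50126.
Unit vector along 320° is (sin 320°, cos 320°) = (-0.6428, 0.7660).
Slope in that direction = a·(-0.6428) + b·(0.7660) = −0.16739.
Apparent dip = arctan|0.16739| = 9.5° (true dip is 31.1°, so apparent ≤ true as expected).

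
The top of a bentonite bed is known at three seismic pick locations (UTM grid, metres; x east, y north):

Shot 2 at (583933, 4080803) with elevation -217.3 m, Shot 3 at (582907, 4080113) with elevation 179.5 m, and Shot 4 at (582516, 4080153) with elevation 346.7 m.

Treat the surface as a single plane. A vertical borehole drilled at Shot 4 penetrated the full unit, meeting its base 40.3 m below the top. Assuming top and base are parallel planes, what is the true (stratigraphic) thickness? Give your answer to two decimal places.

37.08 m

Two edge vectors: Shot 2→Shot 3 = (-1026, -690, 396.8), Shot 2→Shot 4 = (-1417, -650, 564).
Normal n = (Shot 2→Shot 3) × (Shot 2→Shot 4) = (-131240, 16398.4, -310830).
So ∂z/∂x = −n_x/n_z = −0.42222 and ∂z/∂y = −n_y/n_z = 0.05276.
|∇z| = √(a²+b²) = 0.42551, so dip δ = arctan(0.42551) = 23.05°.
True thickness = vertical thickness × cos δ = 40.3 × cos 23.05° = 37.08 m.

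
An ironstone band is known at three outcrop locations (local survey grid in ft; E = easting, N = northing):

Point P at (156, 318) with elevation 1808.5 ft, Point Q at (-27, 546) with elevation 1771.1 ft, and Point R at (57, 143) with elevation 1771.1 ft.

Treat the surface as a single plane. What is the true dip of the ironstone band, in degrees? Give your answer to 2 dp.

15.75°

Two edge vectors: Point P→Point Q = (-183, 228, -37.4), Point P→Point R = (-99, -175, -37.4).
Normal n = (Point P→Point Q) × (Point P→Point R) = (-15072.2, -3141.6, 54597).
So ∂z/∂E = −n_x/n_z = 0.27606 and ∂z/∂N = −n_y/n_z = 0.05754.
Gradient magnitude |∇z| = √(a² + b²) = √(0.07621 + 0.00331) = 0.28200.
True dip = arctan(0.28200) = 15.75°, dipping toward WSW (azimuth ≈ 258°).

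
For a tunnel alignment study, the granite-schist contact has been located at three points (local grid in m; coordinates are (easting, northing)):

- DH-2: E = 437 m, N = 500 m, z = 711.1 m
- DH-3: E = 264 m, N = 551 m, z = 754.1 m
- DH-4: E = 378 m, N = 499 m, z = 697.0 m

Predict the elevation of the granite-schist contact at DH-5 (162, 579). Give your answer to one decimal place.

776.2 m

Two edge vectors: DH-2→DH-3 = (-173, 51, 43), DH-2→DH-4 = (-59, -1, -14.1).
Normal n = (DH-2→DH-3) × (DH-2→DH-4) = (-676.1, -4976.3, 3182).
So ∂z/∂E = −n_x/n_z = 0.21248 and ∂z/∂N = −n_y/n_z = 1.56389.
Intercept c from DH-2: 711.1 − 92.85 − 781.95 = −163.70.
At (162, 579): z = 34.4 + 905.5 − 163.70 = 776.2 m.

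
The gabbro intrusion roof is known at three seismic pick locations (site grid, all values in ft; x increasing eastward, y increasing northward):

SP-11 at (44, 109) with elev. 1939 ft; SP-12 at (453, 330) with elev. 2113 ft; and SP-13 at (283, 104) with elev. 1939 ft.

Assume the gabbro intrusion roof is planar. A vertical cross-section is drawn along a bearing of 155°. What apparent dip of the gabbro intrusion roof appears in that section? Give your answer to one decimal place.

Let the plane be z = a·x + b·y + c.
SP-12−SP-11: 409a + 221b = 174;  SP-13−SP-11: 239a − 5b = 0.
Solving gives a = 0.01586, b = 0.75798.
Unit vector along 155° is (sin 155°, cos 155°) = (0.4226, -0.9063).
Slope in that direction = a·(0.4226) + b·(-0.9063) = −0.68026.
Apparent dip = arctan|0.68026| = 34.2° (true dip is 37.2°, so apparent ≤ true as expected).

34.2°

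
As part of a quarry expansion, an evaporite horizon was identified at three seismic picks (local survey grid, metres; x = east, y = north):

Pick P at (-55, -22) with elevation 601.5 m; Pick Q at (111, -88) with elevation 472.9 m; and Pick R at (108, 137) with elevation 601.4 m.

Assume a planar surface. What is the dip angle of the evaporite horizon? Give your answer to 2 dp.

Let the plane be z = a·x + b·y + c.
Pick Q−Pick P: 166a − 66b = −128.6;  Pick R−Pick P: 163a + 159b = −0.1.
Solving gives a = −0.55055, b = 0.56377.
Gradient magnitude |∇z| = √(a² + b²) = √(0.30310 + 0.31784) = 0.78800.
True dip = arctan(0.78800) = 38.24°, dipping toward SE (azimuth ≈ 136°).

38.24°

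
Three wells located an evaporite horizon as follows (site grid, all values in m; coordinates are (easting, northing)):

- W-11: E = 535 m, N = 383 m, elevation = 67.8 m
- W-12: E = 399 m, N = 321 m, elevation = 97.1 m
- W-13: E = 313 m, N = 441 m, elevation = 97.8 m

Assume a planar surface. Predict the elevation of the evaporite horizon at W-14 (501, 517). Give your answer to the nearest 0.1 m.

Two edge vectors: W-11→W-12 = (-136, -62, 29.3), W-11→W-13 = (-222, 58, 30).
Normal n = (W-11→W-12) × (W-11→W-13) = (-3559.4, -2424.6, -21652).
So ∂z/∂E = −n_x/n_z = −0.16439 and ∂z/∂N = −n_y/n_z = −0.11198.
Intercept c from W-11: 67.8 + 87.95 + 42.89 = 198.64.
At (501, 517): z = −82.4 − 57.9 + 198.64 = 58.4 m.

58.4 m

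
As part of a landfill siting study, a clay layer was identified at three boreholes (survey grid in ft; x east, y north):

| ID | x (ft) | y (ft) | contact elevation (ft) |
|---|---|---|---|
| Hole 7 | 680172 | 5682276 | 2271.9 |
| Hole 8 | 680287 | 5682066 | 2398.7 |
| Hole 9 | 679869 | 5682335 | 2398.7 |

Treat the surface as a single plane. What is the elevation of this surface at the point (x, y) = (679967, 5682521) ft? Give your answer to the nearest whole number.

Two edge vectors: Hole 7→Hole 8 = (115, -210, 126.8), Hole 7→Hole 9 = (-303, 59, 126.8).
Normal n = (Hole 7→Hole 8) × (Hole 7→Hole 9) = (-34109.2, -53002.4, -56845).
So ∂z/∂x = −n_x/n_z = −0.60003870 and ∂z/∂y = −n_y/n_z = −0.93240215.
Intercept c from Hole 7: 2271.9 + 408129.52 + 5298166.34 = 5708567.76.
At (679967, 5682521): z = −408006.5 − 5298394.8 + 5708567.76 = 2166.5 ft.

2166 ft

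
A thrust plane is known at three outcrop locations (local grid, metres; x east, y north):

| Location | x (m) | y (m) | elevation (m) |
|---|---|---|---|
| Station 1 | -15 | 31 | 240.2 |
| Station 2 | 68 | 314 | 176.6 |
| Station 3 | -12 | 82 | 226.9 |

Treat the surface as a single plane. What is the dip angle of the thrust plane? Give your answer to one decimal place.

Let the plane be z = a·x + b·y + c.
Station 2−Station 1: 83a + 283b = −63.6;  Station 3−Station 1: 3a + 51b = −13.3.
Solving gives a = 0.15375, b = −0.26983.
Gradient magnitude |∇z| = √(a² + b²) = √(0.02364 + 0.07281) = 0.31056.
True dip = arctan(0.31056) = 17.3°, dipping toward NNW (azimuth ≈ 330°).

17.3°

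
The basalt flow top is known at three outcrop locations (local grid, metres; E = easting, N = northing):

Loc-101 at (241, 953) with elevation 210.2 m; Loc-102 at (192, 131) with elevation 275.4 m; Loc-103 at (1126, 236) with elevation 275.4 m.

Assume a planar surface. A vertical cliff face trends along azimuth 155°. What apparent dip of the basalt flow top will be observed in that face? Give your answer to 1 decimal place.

4.4°

Two edge vectors: Loc-101→Loc-102 = (-49, -822, 65.2), Loc-101→Loc-103 = (885, -717, 65.2).
Normal n = (Loc-101→Loc-102) × (Loc-101→Loc-103) = (-6846, 60896.8, 762603).
So ∂z/∂E = −n_x/n_z = 0.00898 and ∂z/∂N = −n_y/n_z = −0.07985.
Unit vector along 155° is (sin 155°, cos 155°) = (0.4226, -0.9063).
Slope in that direction = a·(0.4226) + b·(-0.9063) = 0.07617.
Apparent dip = arctan|0.07617| = 4.4° (true dip is 4.6°, so apparent ≤ true as expected).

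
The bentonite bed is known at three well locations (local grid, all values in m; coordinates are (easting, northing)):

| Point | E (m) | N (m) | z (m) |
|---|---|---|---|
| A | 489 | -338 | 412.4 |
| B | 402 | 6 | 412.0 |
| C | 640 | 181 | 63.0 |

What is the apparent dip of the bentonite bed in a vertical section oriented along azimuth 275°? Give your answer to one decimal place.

Two edge vectors: A→B = (-87, 344, -0.4), A→C = (151, 519, -349.4).
Normal n = (A→B) × (A→C) = (-119986, -30458.2, -97097).
So ∂z/∂E = −n_x/n_z = −1.23573 and ∂z/∂N = −n_y/n_z = −0.31369.
Unit vector along 275° is (sin 275°, cos 275°) = (-0.9962, 0.0872).
Slope in that direction = a·(-0.9962) + b·(0.0872) = 1.20369.
Apparent dip = arctan|1.20369| = 50.3° (true dip is 51.9°, so apparent ≤ true as expected).

50.3°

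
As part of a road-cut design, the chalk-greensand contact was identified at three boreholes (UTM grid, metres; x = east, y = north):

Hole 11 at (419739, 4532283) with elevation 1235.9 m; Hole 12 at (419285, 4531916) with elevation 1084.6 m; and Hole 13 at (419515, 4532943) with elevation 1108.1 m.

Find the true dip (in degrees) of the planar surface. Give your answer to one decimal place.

21.3°

Two edge vectors: Hole 11→Hole 12 = (-454, -367, -151.3), Hole 11→Hole 13 = (-224, 660, -127.8).
Normal n = (Hole 11→Hole 12) × (Hole 11→Hole 13) = (146760.6, -24130, -381848).
So ∂z/∂x = −n_x/n_z = 0.38434 and ∂z/∂y = −n_y/n_z = −0.06319.
Gradient magnitude |∇z| = √(a² + b²) = √(0.14772 + 0.00399) = 0.38950.
True dip = arctan(0.38950) = 21.3°, dipping toward W (azimuth ≈ 279°).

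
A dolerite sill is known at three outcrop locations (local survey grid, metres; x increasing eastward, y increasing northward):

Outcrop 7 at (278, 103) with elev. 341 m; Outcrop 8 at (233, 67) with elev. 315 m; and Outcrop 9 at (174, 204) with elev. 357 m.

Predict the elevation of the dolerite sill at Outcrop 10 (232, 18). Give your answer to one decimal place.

Two edge vectors: Outcrop 7→Outcrop 8 = (-45, -36, -26), Outcrop 7→Outcrop 9 = (-104, 101, 16).
Normal n = (Outcrop 7→Outcrop 8) × (Outcrop 7→Outcrop 9) = (2050, 3424, -8289).
So ∂z/∂x = −n_x/n_z = 0.24732 and ∂z/∂y = −n_y/n_z = 0.41308.
Intercept c from Outcrop 7: 341 − 68.75 − 42.55 = 229.70.
At (232, 18): z = 57.4 + 7.4 + 229.70 = 294.5 m.

294.5 m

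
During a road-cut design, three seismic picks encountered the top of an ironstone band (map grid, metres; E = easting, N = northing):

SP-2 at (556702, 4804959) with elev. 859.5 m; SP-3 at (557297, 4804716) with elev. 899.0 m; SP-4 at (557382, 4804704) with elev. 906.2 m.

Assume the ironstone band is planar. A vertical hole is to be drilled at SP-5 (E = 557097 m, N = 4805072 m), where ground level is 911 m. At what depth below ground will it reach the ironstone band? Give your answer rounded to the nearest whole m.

6 m

Two edge vectors: SP-2→SP-3 = (595, -243, 39.5), SP-2→SP-4 = (680, -255, 46.7).
Normal n = (SP-2→SP-3) × (SP-2→SP-4) = (-1275.6, -926.5, 13515).
So ∂z/∂E = −n_x/n_z = 0.09438402 and ∂z/∂N = −n_y/n_z = 0.06855346.
Intercept c from SP-2: 859.5 − 52543.77 − 329396.56 = −381080.83.
At (557097, 4805072): z_contact = 52581.1 + 329404.3 − 381080.83 = 904.5 m.
Depth below ground = 911 − 904.5 = 6 m.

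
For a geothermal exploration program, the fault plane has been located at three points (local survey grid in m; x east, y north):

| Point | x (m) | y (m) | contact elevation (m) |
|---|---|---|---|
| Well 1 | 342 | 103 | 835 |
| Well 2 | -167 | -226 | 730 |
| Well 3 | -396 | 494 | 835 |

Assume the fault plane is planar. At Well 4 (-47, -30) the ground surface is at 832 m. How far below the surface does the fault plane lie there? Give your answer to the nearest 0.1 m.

56.5 m

Two edge vectors: Well 1→Well 2 = (-509, -329, -105), Well 1→Well 3 = (-738, 391, 0).
Normal n = (Well 1→Well 2) × (Well 1→Well 3) = (41055, 77490, -441821).
So ∂z/∂x = −n_x/n_z = 0.09292 and ∂z/∂y = −n_y/n_z = 0.17539.
Intercept c from Well 1: 835 − 31.78 − 18.06 = 785.16.
At (-47, -30): z_contact = −4.37 − 5.26 + 785.16 = 775.53 m.
Depth below ground = 832 − 775.53 = 56.5 m.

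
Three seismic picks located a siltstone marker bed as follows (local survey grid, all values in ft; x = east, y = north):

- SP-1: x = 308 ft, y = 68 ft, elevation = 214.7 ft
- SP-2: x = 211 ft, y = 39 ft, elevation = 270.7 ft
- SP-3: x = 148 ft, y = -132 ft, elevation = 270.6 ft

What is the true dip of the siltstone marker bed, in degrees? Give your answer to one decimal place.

Two edge vectors: SP-1→SP-2 = (-97, -29, 56), SP-1→SP-3 = (-160, -200, 55.9).
Normal n = (SP-1→SP-2) × (SP-1→SP-3) = (9578.9, -3537.7, 14760).
So ∂z/∂x = −n_x/n_z = −0.64898 and ∂z/∂y = −n_y/n_z = 0.23968.
Gradient magnitude |∇z| = √(a² + b²) = √(0.42117 + 0.05745) = 0.69182.
True dip = arctan(0.69182) = 34.7°, dipping toward ESE (azimuth ≈ 110°).

34.7°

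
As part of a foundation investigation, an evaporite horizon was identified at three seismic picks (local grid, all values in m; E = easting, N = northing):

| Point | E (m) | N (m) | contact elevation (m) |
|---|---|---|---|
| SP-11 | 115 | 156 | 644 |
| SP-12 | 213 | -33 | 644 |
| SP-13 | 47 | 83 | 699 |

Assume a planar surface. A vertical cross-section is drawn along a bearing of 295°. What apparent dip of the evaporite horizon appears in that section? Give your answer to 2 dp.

19.65°

Two edge vectors: SP-11→SP-12 = (98, -189, 0), SP-11→SP-13 = (-68, -73, 55).
Normal n = (SP-11→SP-12) × (SP-11→SP-13) = (-10395, -5390, -20006).
So ∂z/∂E = −n_x/n_z = −0.51959 and ∂z/∂N = −n_y/n_z = −0.26942.
Unit vector along 295° is (sin 295°, cos 295°) = (-0.9063, 0.4226).
Slope in that direction = a·(-0.9063) + b·(0.4226) = 0.35705.
Apparent dip = arctan|0.35705| = 19.65° (true dip is 30.3°, so apparent ≤ true as expected).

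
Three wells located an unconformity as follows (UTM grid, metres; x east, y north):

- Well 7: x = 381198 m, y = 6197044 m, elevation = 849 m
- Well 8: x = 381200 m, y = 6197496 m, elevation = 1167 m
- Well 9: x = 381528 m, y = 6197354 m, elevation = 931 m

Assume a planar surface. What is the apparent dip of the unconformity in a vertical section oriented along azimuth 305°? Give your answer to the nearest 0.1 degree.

36.6°

Let the plane be z = a·x + b·y + c.
Well 8−Well 7: 2a + 452b = 318;  Well 9−Well 7: 330a + 310b = 82.
Solving gives a = −0.41414, b = 0.70537.
Unit vector along 305° is (sin 305°, cos 305°) = (-0.8192, 0.5736).
Slope in that direction = a·(-0.8192) + b·(0.5736) = 0.74383.
Apparent dip = arctan|0.74383| = 36.6° (true dip is 39.3°, so apparent ≤ true as expected).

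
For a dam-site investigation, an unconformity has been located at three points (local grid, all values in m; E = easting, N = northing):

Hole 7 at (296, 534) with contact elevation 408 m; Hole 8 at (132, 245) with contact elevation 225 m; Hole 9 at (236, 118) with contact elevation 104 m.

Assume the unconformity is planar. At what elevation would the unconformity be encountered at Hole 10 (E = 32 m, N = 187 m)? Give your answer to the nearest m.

Two edge vectors: Hole 7→Hole 8 = (-164, -289, -183), Hole 7→Hole 9 = (-60, -416, -304).
Normal n = (Hole 7→Hole 8) × (Hole 7→Hole 9) = (11728, -38876, 50884).
So ∂z/∂E = −n_x/n_z = −0.23049 and ∂z/∂N = −n_y/n_z = 0.76401.
Intercept c from Hole 7: 408 + 68.22 − 407.98 = 68.24.
At (32, 187): z = −7.4 + 142.9 + 68.24 = 203.7 m.

204 m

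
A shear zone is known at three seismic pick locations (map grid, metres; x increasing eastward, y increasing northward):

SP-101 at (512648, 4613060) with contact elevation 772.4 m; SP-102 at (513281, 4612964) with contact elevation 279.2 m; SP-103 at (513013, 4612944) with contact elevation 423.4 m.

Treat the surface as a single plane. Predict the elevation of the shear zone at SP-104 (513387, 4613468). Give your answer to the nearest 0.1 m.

Let the plane be z = a·x + b·y + c.
SP-102−SP-101: 633a − 96b = −493.2;  SP-103−SP-101: 365a − 116b = −349.
Solving gives a = −0.617567990, b = 1.065411066.
Then c = 772.4 − a·512648 − b·4613060 = −4597437.78.
At (513387, 4613468): z = −317051.4 + 4915239.9 − 4597437.78 = 750.7 m.

750.7 m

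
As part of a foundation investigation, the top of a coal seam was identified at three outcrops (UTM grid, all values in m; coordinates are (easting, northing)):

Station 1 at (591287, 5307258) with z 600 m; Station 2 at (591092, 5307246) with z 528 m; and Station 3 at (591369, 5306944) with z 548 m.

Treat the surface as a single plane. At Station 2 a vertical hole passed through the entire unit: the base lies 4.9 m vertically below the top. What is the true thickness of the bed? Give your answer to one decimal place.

4.5 m

Let the plane be z = a·E + b·N + c.
Station 2−Station 1: −195a − 12b = −72;  Station 3−Station 1: 82a − 314b = −52.
Solving gives a = 0.35336, b = 0.25788.
|∇z| = √(a²+b²) = 0.43746, so dip δ = arctan(0.43746) = 23.63°.
True thickness = vertical thickness × cos δ = 4.9 × cos 23.63° = 4.5 m.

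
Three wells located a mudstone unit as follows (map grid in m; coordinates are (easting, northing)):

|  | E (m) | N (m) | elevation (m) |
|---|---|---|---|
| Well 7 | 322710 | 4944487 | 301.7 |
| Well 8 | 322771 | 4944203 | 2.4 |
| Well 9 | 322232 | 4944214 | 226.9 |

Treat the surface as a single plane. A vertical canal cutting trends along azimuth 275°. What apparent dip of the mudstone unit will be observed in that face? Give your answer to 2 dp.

Two edge vectors: Well 7→Well 8 = (61, -284, -299.3), Well 7→Well 9 = (-478, -273, -74.8).
Normal n = (Well 7→Well 8) × (Well 7→Well 9) = (-60465.7, 147628.2, -152405).
So ∂z/∂E = −n_x/n_z = −0.39674 and ∂z/∂N = −n_y/n_z = 0.96866.
Unit vector along 275° is (sin 275°, cos 275°) = (-0.9962, 0.0872).
Slope in that direction = a·(-0.9962) + b·(0.0872) = 0.47966.
Apparent dip = arctan|0.47966| = 25.63° (true dip is 46.3°, so apparent ≤ true as expected).

25.63°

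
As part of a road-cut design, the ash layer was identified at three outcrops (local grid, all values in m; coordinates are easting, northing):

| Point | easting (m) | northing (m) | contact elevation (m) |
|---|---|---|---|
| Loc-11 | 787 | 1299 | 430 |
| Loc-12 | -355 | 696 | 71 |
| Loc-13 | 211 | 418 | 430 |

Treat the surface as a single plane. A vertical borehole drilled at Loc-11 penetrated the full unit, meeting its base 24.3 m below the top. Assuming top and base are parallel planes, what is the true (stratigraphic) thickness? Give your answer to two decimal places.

21.08 m

Two edge vectors: Loc-11→Loc-12 = (-1142, -603, -359), Loc-11→Loc-13 = (-576, -881, 0).
Normal n = (Loc-11→Loc-12) × (Loc-11→Loc-13) = (-316279, 206784, 658774).
So ∂z/∂easting = −n_x/n_z = 0.48010 and ∂z/∂northing = −n_y/n_z = −0.31389.
|∇z| = √(a²+b²) = 0.57361, so dip δ = arctan(0.57361) = 29.84°.
True thickness = vertical thickness × cos δ = 24.3 × cos 29.84° = 21.08 m.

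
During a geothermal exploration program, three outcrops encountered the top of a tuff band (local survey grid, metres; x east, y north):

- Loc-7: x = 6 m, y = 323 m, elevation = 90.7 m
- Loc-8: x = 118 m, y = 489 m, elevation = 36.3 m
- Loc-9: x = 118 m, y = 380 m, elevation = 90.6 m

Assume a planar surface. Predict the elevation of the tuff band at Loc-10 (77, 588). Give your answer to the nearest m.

Let the plane be z = a·x + b·y + c.
Loc-8−Loc-7: 112a + 166b = −54.4;  Loc-9−Loc-7: 112a + 57b = −0.1.
Solving gives a = 0.25264, b = −0.49817.
Then c = 90.7 − a·6 − b·323 = 250.09.
At (77, 588): z = 19.5 − 292.9 + 250.09 = -23.4 m.

-23 m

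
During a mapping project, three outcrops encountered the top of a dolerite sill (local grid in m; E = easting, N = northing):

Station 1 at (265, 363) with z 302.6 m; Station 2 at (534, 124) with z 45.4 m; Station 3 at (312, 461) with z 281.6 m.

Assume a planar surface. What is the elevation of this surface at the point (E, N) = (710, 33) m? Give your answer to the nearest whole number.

Let the plane be z = a·E + b·N + c.
Station 2−Station 1: 269a − 239b = −257.2;  Station 3−Station 1: 47a + 98b = −21.
Solving gives a = −0.80395, b = 0.17128.
Then c = 302.6 − a·265 − b·363 = 453.47.
At (710, 33): z = −570.8 + 5.7 + 453.47 = -111.7 m.

-112 m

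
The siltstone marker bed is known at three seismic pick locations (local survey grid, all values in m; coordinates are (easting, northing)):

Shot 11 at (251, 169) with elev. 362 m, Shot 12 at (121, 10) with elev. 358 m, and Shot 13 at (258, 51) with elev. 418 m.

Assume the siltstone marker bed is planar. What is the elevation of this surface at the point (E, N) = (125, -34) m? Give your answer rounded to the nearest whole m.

380 m

Two edge vectors: Shot 11→Shot 12 = (-130, -159, -4), Shot 11→Shot 13 = (7, -118, 56).
Normal n = (Shot 11→Shot 12) × (Shot 11→Shot 13) = (-9376, 7252, 16453).
So ∂z/∂E = −n_x/n_z = 0.56987 and ∂z/∂N = −n_y/n_z = −0.44077.
Intercept c from Shot 11: 362 − 143.04 + 74.49 = 293.45.
At (125, -34): z = 71.2 + 15.0 + 293.45 = 379.7 m.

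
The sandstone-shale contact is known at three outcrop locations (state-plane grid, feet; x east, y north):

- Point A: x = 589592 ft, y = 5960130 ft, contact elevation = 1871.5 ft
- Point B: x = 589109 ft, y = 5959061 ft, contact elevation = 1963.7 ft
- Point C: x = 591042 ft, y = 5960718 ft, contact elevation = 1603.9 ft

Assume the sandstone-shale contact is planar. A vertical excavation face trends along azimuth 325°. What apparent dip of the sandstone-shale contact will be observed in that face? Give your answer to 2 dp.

5.83°

Two edge vectors: Point A→Point B = (-483, -1069, 92.2), Point A→Point C = (1450, 588, -267.6).
Normal n = (Point A→Point B) × (Point A→Point C) = (231850.8, 4439.2, 1266046).
So ∂z/∂x = −n_x/n_z = −0.18313 and ∂z/∂y = −n_y/n_z = −0.00351.
Unit vector along 325° is (sin 325°, cos 325°) = (-0.5736, 0.8192).
Slope in that direction = a·(-0.5736) + b·(0.8192) = 0.10217.
Apparent dip = arctan|0.10217| = 5.83° (true dip is 10.4°, so apparent ≤ true as expected).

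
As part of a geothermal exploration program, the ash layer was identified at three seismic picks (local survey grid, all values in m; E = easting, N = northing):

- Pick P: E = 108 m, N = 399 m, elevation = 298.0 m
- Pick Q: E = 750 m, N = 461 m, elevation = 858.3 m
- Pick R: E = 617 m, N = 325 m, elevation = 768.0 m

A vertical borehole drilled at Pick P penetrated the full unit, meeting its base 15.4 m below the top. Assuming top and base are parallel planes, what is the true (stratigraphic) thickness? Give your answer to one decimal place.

Two edge vectors: Pick P→Pick Q = (642, 62, 560.3), Pick P→Pick R = (509, -74, 470).
Normal n = (Pick P→Pick Q) × (Pick P→Pick R) = (70602.2, -16547.3, -79066).
So ∂z/∂E = −n_x/n_z = 0.89295 and ∂z/∂N = −n_y/n_z = −0.20928.
|∇z| = √(a²+b²) = 0.91715, so dip δ = arctan(0.91715) = 42.53°.
True thickness = vertical thickness × cos δ = 15.4 × cos 42.53° = 11.3 m.

11.3 m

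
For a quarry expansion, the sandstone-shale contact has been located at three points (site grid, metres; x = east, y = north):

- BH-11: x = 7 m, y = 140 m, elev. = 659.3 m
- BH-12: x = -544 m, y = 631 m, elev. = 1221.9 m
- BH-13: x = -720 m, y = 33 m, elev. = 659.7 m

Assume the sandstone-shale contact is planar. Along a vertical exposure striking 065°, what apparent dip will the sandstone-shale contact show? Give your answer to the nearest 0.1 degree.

Two edge vectors: BH-11→BH-12 = (-551, 491, 562.6), BH-11→BH-13 = (-727, -107, 0.4).
Normal n = (BH-11→BH-12) × (BH-11→BH-13) = (60394.6, -408789.8, 415914).
So ∂z/∂x = −n_x/n_z = −0.14521 and ∂z/∂y = −n_y/n_z = 0.98287.
Unit vector along 065° is (sin 65°, cos 65°) = (0.9063, 0.4226).
Slope in that direction = a·(0.9063) + b·(0.4226) = 0.28377.
Apparent dip = arctan|0.28377| = 15.8° (true dip is 44.8°, so apparent ≤ true as expected).

15.8°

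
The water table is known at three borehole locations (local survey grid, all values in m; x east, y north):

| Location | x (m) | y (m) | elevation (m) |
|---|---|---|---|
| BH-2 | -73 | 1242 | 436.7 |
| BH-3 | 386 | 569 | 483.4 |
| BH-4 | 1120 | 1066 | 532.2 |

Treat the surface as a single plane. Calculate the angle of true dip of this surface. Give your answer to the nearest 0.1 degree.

Let the plane be z = a·x + b·y + c.
BH-3−BH-2: 459a − 673b = 46.7;  BH-4−BH-2: 1193a − 176b = 95.5.
Solving gives a = 0.07762, b = −0.01645.
Gradient magnitude |∇z| = √(a² + b²) = √(0.00603 + 0.00027) = 0.07935.
True dip = arctan(0.07935) = 4.5°, dipping toward WNW (azimuth ≈ 282°).

4.5°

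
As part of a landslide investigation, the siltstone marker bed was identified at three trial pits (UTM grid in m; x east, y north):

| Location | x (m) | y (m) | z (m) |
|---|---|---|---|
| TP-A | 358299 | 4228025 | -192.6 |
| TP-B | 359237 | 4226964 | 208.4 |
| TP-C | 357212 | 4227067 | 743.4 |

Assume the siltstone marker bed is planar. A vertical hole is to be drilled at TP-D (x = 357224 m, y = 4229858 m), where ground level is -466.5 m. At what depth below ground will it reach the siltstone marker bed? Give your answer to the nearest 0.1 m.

580.8 m

Let the plane be z = a·x + b·y + c.
TP-B−TP-A: 938a − 1061b = 401;  TP-C−TP-A: −1087a − 958b = 936.
Solving gives a = −0.296766283, b = −0.640307986.
Then c = -192.6 − a·358299 − b·4228025 = 2813376.64.
At (357224, 4229858): z_contact = −106012.04 − 2708411.86 + 2813376.64 = -1047.26 m.
Depth below ground = -466.5 − (-1047.26) = 580.8 m.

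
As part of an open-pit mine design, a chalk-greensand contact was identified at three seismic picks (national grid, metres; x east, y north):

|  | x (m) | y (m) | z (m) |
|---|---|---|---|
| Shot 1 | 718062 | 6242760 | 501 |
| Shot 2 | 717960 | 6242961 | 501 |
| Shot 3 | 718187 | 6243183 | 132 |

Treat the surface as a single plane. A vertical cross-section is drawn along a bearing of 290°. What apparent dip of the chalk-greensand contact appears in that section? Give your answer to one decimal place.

Let the plane be z = a·x + b·y + c.
Shot 2−Shot 1: −102a + 201b = 0;  Shot 3−Shot 1: 125a + 423b = −369.
Solving gives a = −1.08639, b = −0.55130.
Unit vector along 290° is (sin 290°, cos 290°) = (-0.9397, 0.3420).
Slope in that direction = a·(-0.9397) + b·(0.3420) = 0.83232.
Apparent dip = arctan|0.83232| = 39.8° (true dip is 50.6°, so apparent ≤ true as expected).

39.8°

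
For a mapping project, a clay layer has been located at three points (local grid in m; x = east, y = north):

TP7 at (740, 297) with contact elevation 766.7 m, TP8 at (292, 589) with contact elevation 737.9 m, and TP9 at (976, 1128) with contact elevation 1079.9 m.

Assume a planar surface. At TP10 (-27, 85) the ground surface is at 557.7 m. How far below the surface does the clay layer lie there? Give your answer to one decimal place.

Two edge vectors: TP7→TP8 = (-448, 292, -28.8), TP7→TP9 = (236, 831, 313.2).
Normal n = (TP7→TP8) × (TP7→TP9) = (115387.2, 133516.8, -441200).
So ∂z/∂x = −n_x/n_z = 0.261530 and ∂z/∂y = −n_y/n_z = 0.302622.
Intercept c from TP7: 766.7 − 193.53 − 89.88 = 483.29.
At (-27, 85): z_contact = −7.06 + 25.72 + 483.29 = 501.95 m.
Depth below ground = 557.7 − 501.95 = 55.7 m.

55.7 m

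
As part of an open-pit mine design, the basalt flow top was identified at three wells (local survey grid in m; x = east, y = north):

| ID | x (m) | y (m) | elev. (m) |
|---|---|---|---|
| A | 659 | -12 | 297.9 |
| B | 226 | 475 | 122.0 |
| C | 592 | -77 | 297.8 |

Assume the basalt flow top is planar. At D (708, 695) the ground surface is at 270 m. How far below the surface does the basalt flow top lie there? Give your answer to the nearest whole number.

99 m

Let the plane be z = a·x + b·y + c.
B−A: −433a + 487b = −175.9;  C−A: −67a − 65b = −0.1.
Solving gives a = 0.18893, b = −0.19321.
Then c = 297.9 − a·659 − b·-12 = 171.07.
At (708, 695): z_contact = 133.8 − 134.3 + 171.07 = 170.6 m.
Depth below ground = 270 − 170.6 = 99 m.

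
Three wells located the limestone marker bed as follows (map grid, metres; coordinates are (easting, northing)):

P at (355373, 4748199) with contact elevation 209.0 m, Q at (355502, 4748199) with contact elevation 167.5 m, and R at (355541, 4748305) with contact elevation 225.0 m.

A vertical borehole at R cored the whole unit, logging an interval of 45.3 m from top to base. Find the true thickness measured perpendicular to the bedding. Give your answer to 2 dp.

36.50 m

Two edge vectors: P→Q = (129, 0, -41.5), P→R = (168, 106, 16).
Normal n = (P→Q) × (P→R) = (4399, -9036, 13674).
So ∂z/∂E = −n_x/n_z = −0.32171 and ∂z/∂N = −n_y/n_z = 0.66082.
|∇z| = √(a²+b²) = 0.73496, so dip δ = arctan(0.73496) = 36.31°.
True thickness = vertical thickness × cos δ = 45.3 × cos 36.31° = 36.50 m.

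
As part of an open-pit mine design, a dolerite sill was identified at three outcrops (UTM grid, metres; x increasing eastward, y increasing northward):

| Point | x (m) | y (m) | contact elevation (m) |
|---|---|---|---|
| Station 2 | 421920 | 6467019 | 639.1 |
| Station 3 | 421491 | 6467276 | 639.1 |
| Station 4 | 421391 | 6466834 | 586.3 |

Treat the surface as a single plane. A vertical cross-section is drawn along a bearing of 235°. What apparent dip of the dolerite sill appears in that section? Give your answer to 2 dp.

Two edge vectors: Station 2→Station 3 = (-429, 257, 0), Station 2→Station 4 = (-529, -185, -52.8).
Normal n = (Station 2→Station 3) × (Station 2→Station 4) = (-13569.6, -22651.2, 215318).
So ∂z/∂x = −n_x/n_z = 0.06302 and ∂z/∂y = −n_y/n_z = 0.10520.
Unit vector along 235° is (sin 235°, cos 235°) = (-0.8192, -0.5736).
Slope in that direction = a·(-0.8192) + b·(-0.5736) = −0.11196.
Apparent dip = arctan|0.11196| = 6.39° (true dip is 7.0°, so apparent ≤ true as expected).

6.39°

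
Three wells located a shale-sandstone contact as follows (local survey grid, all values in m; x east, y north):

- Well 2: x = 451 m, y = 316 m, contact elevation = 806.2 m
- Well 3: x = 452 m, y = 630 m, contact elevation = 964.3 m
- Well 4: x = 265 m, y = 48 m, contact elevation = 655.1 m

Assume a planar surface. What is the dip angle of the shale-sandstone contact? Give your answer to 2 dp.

Two edge vectors: Well 2→Well 3 = (1, 314, 158.1), Well 2→Well 4 = (-186, -268, -151.1).
Normal n = (Well 2→Well 3) × (Well 2→Well 4) = (-5074.6, -29255.5, 58136).
So ∂z/∂x = −n_x/n_z = 0.08729 and ∂z/∂y = −n_y/n_z = 0.50323.
Gradient magnitude |∇z| = √(a² + b²) = √(0.00762 + 0.25324) = 0.51074.
True dip = arctan(0.51074) = 27.06°, dipping toward S (azimuth ≈ 190°).

27.06°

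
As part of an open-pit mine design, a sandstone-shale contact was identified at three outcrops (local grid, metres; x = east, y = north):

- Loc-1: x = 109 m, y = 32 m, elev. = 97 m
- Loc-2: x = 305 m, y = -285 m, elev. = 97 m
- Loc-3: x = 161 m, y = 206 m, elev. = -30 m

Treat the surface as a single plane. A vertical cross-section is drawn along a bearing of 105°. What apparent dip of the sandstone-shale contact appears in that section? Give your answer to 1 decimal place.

Let the plane be z = a·x + b·y + c.
Loc-2−Loc-1: 196a − 317b = 0;  Loc-3−Loc-1: 52a + 174b = −127.
Solving gives a = −0.79582, b = −0.49205.
Unit vector along 105° is (sin 105°, cos 105°) = (0.9659, -0.2588).
Slope in that direction = a·(0.9659) + b·(-0.2588) = −0.64135.
Apparent dip = arctan|0.64135| = 32.7° (true dip is 43.1°, so apparent ≤ true as expected).

32.7°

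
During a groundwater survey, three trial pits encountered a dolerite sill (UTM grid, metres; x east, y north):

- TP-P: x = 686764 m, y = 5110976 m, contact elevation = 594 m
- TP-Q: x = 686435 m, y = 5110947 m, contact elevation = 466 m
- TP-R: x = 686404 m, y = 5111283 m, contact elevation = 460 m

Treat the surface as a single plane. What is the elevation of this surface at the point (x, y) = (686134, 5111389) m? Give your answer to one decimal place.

Two edge vectors: TP-P→TP-Q = (-329, -29, -128), TP-P→TP-R = (-360, 307, -134).
Normal n = (TP-P→TP-Q) × (TP-P→TP-R) = (43182, 1994, -111443).
So ∂z/∂x = −n_x/n_z = 0.387480595 and ∂z/∂y = −n_y/n_z = 0.017892555.
Intercept c from TP-P: 594 − 266107.72 − 91448.42 = −356962.14.
At (686134, 5111389): z = 265863.6 + 91455.8 − 356962.14 = 357.3 m.

357.3 m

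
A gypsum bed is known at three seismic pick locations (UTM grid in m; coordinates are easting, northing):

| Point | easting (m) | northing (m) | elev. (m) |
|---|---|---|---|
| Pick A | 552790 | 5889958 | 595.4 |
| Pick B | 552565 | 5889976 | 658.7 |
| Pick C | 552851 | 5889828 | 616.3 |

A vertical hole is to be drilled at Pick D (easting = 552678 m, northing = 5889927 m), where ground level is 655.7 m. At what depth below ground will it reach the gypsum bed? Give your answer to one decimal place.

Let the plane be z = a·easting + b·northing + c.
Pick B−Pick A: −225a + 18b = 63.3;  Pick C−Pick A: 61a − 130b = 20.9.
Solving gives a = −0.305669224, b = −0.304198636.
Then c = 595.4 − a·552790 − b·5889958 = 1961283.48.
At (552678, 5889927): z_contact = −168936.66 − 1791707.76 + 1961283.48 = 639.07 m.
Depth below ground = 655.7 − 639.07 = 16.6 m.

16.6 m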